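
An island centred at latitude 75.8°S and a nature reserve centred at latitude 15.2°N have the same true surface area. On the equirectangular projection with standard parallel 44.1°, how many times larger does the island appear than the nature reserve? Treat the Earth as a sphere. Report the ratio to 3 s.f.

The equidistant cylindrical projection with φ₀ = 44.1° has h = 1 (meridians true) and k = cos φ₀ / cos φ along parallels.
Areal scale at 75.8°: h·k = 1.000 × 2.927 = 2.927.
Areal scale at 15.2°: h·k = 1.000 × 0.7442 = 0.7442.
Ratio = 2.927/0.7442 ≈ 3.93.

3.93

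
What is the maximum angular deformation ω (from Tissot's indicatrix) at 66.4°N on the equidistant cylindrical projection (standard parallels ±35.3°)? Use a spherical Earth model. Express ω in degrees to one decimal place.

40.0°

The equidistant cylindrical projection with φ₀ = 35.3° has h = 1 (meridians true) and k = cos φ₀ / cos φ along parallels.
At 66.4°: h = 1.000, k = 2.039; principal scales a = 2.039, b = 1.000.
sin(ω/2) = (a − b)/(a + b) = 1.039/3.039 = 0.3418, so ω = 2 arcsin(0.3418) ≈ 40.0°.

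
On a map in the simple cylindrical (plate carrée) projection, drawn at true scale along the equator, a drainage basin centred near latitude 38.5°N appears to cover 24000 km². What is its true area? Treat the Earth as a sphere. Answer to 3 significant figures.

18800 km²

In the plate carrée (x = Rλ, y = Rφ), meridians are true-scale (h = 1) and parallels are stretched by k = sec φ.
Areal scale = h·k = 1 × sec φ; at 38.5°, h = 1.000, k = 1.278, so h·k = 1.278.
True area = apparent / (areal scale) = 24000 / 1.278 ≈ 18800 km².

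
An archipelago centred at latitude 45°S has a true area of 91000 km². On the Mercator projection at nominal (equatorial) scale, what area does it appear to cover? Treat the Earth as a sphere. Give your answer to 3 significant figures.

Mercator is conformal, so the point scale is isotropic: h = k = sec φ = 1/cos φ.
Areal scale = k² = sec²φ = 1/cos²(45°) = 1/0.7071² = 2.000.
Apparent area = 91000 × 2.000 ≈ 182000 km².

182000 km²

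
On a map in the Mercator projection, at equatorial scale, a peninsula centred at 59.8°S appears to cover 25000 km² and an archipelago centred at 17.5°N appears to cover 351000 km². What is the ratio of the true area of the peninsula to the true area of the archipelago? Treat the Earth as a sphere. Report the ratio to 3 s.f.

0.0198

On Mercator the areal scale is sec²φ, so true area = apparent × cos²φ.
True area of peninsula: 25000 × cos²(59.8°) = 25000 × 0.2530 = 6326 km².
True area of archipelago: 351000 × cos²(17.5°) = 351000 × 0.9096 = 319300 km².
Ratio = 6326 / 319300 ≈ 0.0198.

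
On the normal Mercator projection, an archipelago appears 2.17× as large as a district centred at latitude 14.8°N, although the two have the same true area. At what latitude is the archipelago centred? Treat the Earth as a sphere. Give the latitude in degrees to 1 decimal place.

49.0°

For equal true areas on Mercator, apparent areas scale as sec²φ, so the ratio is cos²φ₂ / cos²φ₁.
cos²φ₂ / cos²φ₁ = 2.17  ⇒  cos φ₁ = cos 14.8° / √2.17 = 0.9668/1.473 = 0.6563.
φ₁ = arccos(0.6563) ≈ 49.0°.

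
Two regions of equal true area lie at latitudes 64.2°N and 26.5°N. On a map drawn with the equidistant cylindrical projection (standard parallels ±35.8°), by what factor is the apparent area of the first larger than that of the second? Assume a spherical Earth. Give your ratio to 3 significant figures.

In the equirectangular projection with standard parallel φ₀ = 35.8° (x = Rλ cos φ₀, y = Rφ), meridians are true-scale (h = 1) and the parallel scale is k = cos φ₀ / cos φ.
Areal scale at 64.2°: h·k = 1.000 × 1.864 = 1.864.
Areal scale at 26.5°: h·k = 1.000 × 0.9063 = 0.9063.
Ratio = 1.864/0.9063 ≈ 2.06.

2.06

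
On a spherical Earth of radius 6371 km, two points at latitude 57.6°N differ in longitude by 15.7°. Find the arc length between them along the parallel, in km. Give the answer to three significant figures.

Arc length along a parallel = R cos φ · Δλ (with Δλ in radians).
= 6371 × cos 57.6° × (15.7° × π/180) = 6371 × 0.5358 × 0.2740 ≈ 935 km.

935 km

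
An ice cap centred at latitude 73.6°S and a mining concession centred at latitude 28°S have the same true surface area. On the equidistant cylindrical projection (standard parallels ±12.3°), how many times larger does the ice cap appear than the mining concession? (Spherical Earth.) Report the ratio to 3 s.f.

3.13

With standard parallel φ₀ = 12.3°, the equirectangular projection gives x = Rλ cos φ₀, y = Rφ, so h = 1 and k = cos 12.3° / cos φ.
Areal scale at 73.6°: h·k = 1.000 × 3.461 = 3.461.
Areal scale at 28°: h·k = 1.000 × 1.107 = 1.107.
Ratio = 3.461/1.107 ≈ 3.13.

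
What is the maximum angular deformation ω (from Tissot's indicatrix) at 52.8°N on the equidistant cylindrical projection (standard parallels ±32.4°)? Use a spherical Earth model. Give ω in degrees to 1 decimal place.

The equidistant cylindrical projection with φ₀ = 32.4° has h = 1 (meridians true) and k = cos φ₀ / cos φ along parallels.
At 52.8°: h = 1.000, k = 1.397; principal scales a = 1.397, b = 1.000.
sin(ω/2) = (a − b)/(a + b) = 0.3965/2.397 = 0.1655, so ω = 2 arcsin(0.1655) ≈ 19.0°.

19.0°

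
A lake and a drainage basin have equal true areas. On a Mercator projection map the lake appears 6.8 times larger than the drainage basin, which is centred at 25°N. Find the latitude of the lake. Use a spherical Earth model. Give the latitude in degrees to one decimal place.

69.7°

Mercator areal scale is sec²φ, so apparent-area ratio = sec²φ₁ / sec²φ₂ = cos²φ₂ / cos²φ₁.
cos²φ₂ / cos²φ₁ = 6.8  ⇒  cos φ₁ = cos 25° / √6.8 = 0.9063/2.608 = 0.3476.
φ₁ = arccos(0.3476) ≈ 69.7°.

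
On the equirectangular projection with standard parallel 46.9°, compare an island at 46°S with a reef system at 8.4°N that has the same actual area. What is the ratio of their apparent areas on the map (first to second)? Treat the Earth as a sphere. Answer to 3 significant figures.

The equidistant cylindrical projection with φ₀ = 46.9° has h = 1 (meridians true) and k = cos φ₀ / cos φ along parallels.
Areal scale at 46°: h·k = 1.000 × 0.9836 = 0.9836.
Areal scale at 8.4°: h·k = 1.000 × 0.6907 = 0.6907.
Ratio = 0.9836/0.6907 ≈ 1.42.

1.42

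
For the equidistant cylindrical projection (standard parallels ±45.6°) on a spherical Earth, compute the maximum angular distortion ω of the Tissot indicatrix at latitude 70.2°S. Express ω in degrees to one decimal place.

40.7°

In the equirectangular projection with standard parallel φ₀ = 45.6° (x = Rλ cos φ₀, y = Rφ), meridians are true-scale (h = 1) and the parallel scale is k = cos φ₀ / cos φ.
At 70.2°: h = 1.000, k = 2.066; principal scales a = 2.066, b = 1.000.
sin(ω/2) = (a − b)/(a + b) = 1.066/3.066 = 0.3476, so ω = 2 arcsin(0.3476) ≈ 40.7°.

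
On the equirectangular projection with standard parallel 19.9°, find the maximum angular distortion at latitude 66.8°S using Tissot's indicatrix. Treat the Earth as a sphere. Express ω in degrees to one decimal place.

The equidistant cylindrical projection with φ₀ = 19.9° has h = 1 (meridians true) and k = cos φ₀ / cos φ along parallels.
At 66.8°: h = 1.000, k = 2.387; principal scales a = 2.387, b = 1.000.
sin(ω/2) = (a − b)/(a + b) = 1.387/3.387 = 0.4095, so ω = 2 arcsin(0.4095) ≈ 48.3°.

48.3°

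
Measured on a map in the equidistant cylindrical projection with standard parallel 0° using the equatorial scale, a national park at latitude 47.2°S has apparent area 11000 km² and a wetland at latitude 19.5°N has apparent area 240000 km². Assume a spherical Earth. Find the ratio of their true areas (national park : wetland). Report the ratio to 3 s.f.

Plate carrée has h = 1 and k = sec φ, giving areal scale sec φ; true area = (apparent area) · cos φ.
True area of national park: 11000 × cos(47.2°) = 11000 × 0.6794 = 7474 km².
True area of wetland: 240000 × cos(19.5°) = 240000 × 0.9426 = 226200 km².
Ratio = 7474 / 226200 ≈ 0.0330.

0.0330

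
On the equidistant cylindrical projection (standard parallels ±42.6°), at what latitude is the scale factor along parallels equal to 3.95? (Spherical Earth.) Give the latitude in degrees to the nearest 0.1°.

In the equirectangular projection with standard parallel φ₀ = 42.6° (x = Rλ cos φ₀, y = Rφ), meridians are true-scale (h = 1) and the parallel scale is k = cos φ₀ / cos φ.
k = cos φ₀ / cos φ = 3.95  ⇒  cos φ = cos 42.6° / 3.95 = 0.1864.
φ = arccos(0.1864) ≈ 79.3°.

79.3°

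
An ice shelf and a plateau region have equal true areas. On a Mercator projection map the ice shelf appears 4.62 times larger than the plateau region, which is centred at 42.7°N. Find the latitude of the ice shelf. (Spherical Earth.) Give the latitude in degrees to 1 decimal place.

70.0°

Mercator areal scale is sec²φ, so apparent-area ratio = sec²φ₁ / sec²φ₂ = cos²φ₂ / cos²φ₁.
cos²φ₂ / cos²φ₁ = 4.62  ⇒  cos φ₁ = cos 42.7° / √4.62 = 0.7349/2.149 = 0.3419.
φ₁ = arccos(0.3419) ≈ 70.0°.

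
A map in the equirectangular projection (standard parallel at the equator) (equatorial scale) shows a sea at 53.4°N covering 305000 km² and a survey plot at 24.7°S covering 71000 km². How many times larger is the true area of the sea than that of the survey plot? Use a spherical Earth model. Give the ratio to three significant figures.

Plate carrée has h = 1 and k = sec φ, giving areal scale sec φ; true area = (apparent area) · cos φ.
True area of sea: 305000 × cos(53.4°) = 305000 × 0.5962 = 181800 km².
True area of survey plot: 71000 × cos(24.7°) = 71000 × 0.9085 = 64500 km².
Ratio = 181800 / 64500 ≈ 2.82.

2.82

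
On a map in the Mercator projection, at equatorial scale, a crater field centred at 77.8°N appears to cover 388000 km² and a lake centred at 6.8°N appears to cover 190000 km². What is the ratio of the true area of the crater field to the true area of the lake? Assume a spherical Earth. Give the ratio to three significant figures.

Mercator's areal exaggeration is sec²φ; hence true area = (apparent area) · cos²φ.
True area of crater field: 388000 × cos²(77.8°) = 388000 × 0.04466 = 17330 km².
True area of lake: 190000 × cos²(6.8°) = 190000 × 0.9860 = 187300 km².
Ratio = 17330 / 187300 ≈ 0.0925.

0.0925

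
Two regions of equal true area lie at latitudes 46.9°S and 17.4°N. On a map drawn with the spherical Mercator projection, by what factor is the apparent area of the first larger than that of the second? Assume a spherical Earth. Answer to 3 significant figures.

1.95

On Mercator, area is exaggerated by sec²φ = 1/cos²φ.
At 46.9°: sec²(46.9°) = 1/0.6833² = 2.142.
At 17.4°: sec²(17.4°) = 1/0.9542² = 1.098.
Ratio = 2.142/1.098 = cos²(17.4°)/cos²(46.9°) ≈ 1.95.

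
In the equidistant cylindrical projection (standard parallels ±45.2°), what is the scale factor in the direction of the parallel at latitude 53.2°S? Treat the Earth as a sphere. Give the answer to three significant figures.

In the equirectangular projection with standard parallel φ₀ = 45.2° (x = Rλ cos φ₀, y = Rφ), meridians are true-scale (h = 1) and the parallel scale is k = cos φ₀ / cos φ.
k = cos 45.2° / cos 53.2° = 0.7046/0.5990 = 1.176.

1.18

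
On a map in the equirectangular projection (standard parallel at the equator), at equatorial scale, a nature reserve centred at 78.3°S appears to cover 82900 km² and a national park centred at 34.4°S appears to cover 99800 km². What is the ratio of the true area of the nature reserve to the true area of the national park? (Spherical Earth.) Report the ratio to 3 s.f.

Plate carrée has h = 1 and k = sec φ, giving areal scale sec φ; true area = (apparent area) · cos φ.
True area of nature reserve: 82900 × cos(78.3°) = 82900 × 0.2028 = 16810 km².
True area of national park: 99800 × cos(34.4°) = 99800 × 0.8251 = 82350 km².
Ratio = 16810 / 82350 ≈ 0.204.

0.204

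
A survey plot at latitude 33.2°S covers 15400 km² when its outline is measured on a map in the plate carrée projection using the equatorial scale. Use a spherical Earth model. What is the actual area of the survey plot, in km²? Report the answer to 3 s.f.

In the plate carrée (x = Rλ, y = Rφ), meridians are true-scale (h = 1) and parallels are stretched by k = sec φ.
Areal scale = h·k = 1 × sec φ; at 33.2°, h = 1.000, k = 1.195, so h·k = 1.195.
True area = apparent / (areal scale) = 15400 / 1.195 ≈ 12900 km².

12900 km²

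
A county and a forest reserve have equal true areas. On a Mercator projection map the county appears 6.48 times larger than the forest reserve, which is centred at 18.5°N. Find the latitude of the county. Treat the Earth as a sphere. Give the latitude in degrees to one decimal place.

Mercator areal scale is sec²φ, so apparent-area ratio = sec²φ₁ / sec²φ₂ = cos²φ₂ / cos²φ₁.
cos²φ₂ / cos²φ₁ = 6.48  ⇒  cos φ₁ = cos 18.5° / √6.48 = 0.9483/2.546 = 0.3725.
φ₁ = arccos(0.3725) ≈ 68.1°.

68.1°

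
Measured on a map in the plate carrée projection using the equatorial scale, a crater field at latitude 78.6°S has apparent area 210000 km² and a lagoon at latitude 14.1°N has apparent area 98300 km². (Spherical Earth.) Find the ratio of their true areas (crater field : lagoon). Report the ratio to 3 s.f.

On the plate carrée, areal scale = h·k = 1 × sec φ, so true area = apparent × cos φ.
True area of crater field: 210000 × cos(78.6°) = 210000 × 0.1977 = 41510 km².
True area of lagoon: 98300 × cos(14.1°) = 98300 × 0.9699 = 95340 km².
Ratio = 41510 / 95340 ≈ 0.435.

0.435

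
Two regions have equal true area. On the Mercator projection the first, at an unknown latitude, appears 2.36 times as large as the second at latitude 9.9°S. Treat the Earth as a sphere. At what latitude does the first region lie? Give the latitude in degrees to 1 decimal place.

50.1°

On Mercator, (apparent₁)/(apparent₂) = sec²φ₁ / sec²φ₂ when true areas are equal.
cos²φ₂ / cos²φ₁ = 2.36  ⇒  cos φ₁ = cos 9.9° / √2.36 = 0.9851/1.536 = 0.6413.
φ₁ = arccos(0.6413) ≈ 50.1°.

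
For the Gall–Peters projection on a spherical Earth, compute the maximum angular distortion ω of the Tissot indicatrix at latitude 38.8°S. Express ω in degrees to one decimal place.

Gall–Peters is a cylindrical equal-area projection with standard parallels at ±45°. For cylindrical equal-area with standard parallel φ₀, h = cos φ / cos φ₀ and k = cos φ₀ / cos φ, so h·k = 1.
At 38.8°: h = 1.102, k = 0.9073; principal scales a = 1.102, b = 0.9073.
sin(ω/2) = (a − b)/(a + b) = 0.1948/2.009 = 0.09696, so ω = 2 arcsin(0.09696) ≈ 11.1°.

11.1°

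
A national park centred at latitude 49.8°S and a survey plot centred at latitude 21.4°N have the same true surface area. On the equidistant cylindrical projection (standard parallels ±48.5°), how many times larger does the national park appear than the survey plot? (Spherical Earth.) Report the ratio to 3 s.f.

1.44

In the equirectangular projection with standard parallel φ₀ = 48.5° (x = Rλ cos φ₀, y = Rφ), meridians are true-scale (h = 1) and the parallel scale is k = cos φ₀ / cos φ.
Areal scale at 49.8°: h·k = 1.000 × 1.027 = 1.027.
Areal scale at 21.4°: h·k = 1.000 × 0.7117 = 0.7117.
Ratio = 1.027/0.7117 ≈ 1.44.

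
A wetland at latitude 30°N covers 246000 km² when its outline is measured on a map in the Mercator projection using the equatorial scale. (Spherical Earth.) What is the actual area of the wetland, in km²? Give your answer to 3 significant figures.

184000 km²

For Mercator, h = k = sec φ (a conformal cylindrical projection has a single point scale, 1/cos φ).
Areal scale = k² = sec²φ = 1/cos²(30°) = 1/0.8660² = 1.333.
True area = apparent / (areal scale) = 246000 / 1.333 ≈ 184000 km².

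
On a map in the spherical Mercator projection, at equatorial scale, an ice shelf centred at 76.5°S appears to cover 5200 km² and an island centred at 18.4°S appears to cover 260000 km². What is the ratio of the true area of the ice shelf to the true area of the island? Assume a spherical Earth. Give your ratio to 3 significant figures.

Mercator's areal exaggeration is sec²φ; hence true area = (apparent area) · cos²φ.
True area of ice shelf: 5200 × cos²(76.5°) = 5200 × 0.05450 = 283.4 km².
True area of island: 260000 × cos²(18.4°) = 260000 × 0.9004 = 234100 km².
Ratio = 283.4 / 234100 ≈ 0.00121.

0.00121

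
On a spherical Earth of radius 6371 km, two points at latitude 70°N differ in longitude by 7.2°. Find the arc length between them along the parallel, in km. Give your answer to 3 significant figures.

274 km

Arc length along a parallel = R cos φ · Δλ (with Δλ in radians).
= 6371 × cos 70° × (7.2° × π/180) = 6371 × 0.3420 × 0.1257 ≈ 274 km.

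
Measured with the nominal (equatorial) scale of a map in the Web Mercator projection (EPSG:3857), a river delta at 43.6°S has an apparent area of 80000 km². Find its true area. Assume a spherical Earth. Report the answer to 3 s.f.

42000 km²

For Mercator, h = k = sec φ (a conformal cylindrical projection has a single point scale, 1/cos φ).
Areal scale = k² = sec²φ = 1/cos²(43.6°) = 1/0.7242² = 1.907.
True area = apparent / (areal scale) = 80000 / 1.907 ≈ 42000 km².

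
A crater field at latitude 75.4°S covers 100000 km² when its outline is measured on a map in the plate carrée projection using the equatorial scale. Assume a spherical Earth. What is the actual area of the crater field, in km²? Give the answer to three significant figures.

Plate carrée maps x = Rλ, y = Rφ. The meridian scale is h = 1 and the parallel scale is k = 1/cos φ = sec φ.
Areal scale = h·k = 1 × sec φ; at 75.4°, h = 1.000, k = 3.967, so h·k = 3.967.
True area = apparent / (areal scale) = 100000 / 3.967 ≈ 25200 km².

25200 km²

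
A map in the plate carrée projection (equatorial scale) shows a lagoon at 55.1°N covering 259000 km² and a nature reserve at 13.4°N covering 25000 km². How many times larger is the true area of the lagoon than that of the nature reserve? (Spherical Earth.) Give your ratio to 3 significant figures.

6.09

On the plate carrée, areal scale = h·k = 1 × sec φ, so true area = apparent × cos φ.
True area of lagoon: 259000 × cos(55.1°) = 259000 × 0.5721 = 148200 km².
True area of nature reserve: 25000 × cos(13.4°) = 25000 × 0.9728 = 24320 km².
Ratio = 148200 / 24320 ≈ 6.09.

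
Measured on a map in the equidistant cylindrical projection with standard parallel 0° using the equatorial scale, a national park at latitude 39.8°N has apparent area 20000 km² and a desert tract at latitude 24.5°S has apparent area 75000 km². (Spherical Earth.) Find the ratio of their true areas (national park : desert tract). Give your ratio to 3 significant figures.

On the plate carrée, areal scale = h·k = 1 × sec φ, so true area = apparent × cos φ.
True area of national park: 20000 × cos(39.8°) = 20000 × 0.7683 = 15370 km².
True area of desert tract: 75000 × cos(24.5°) = 75000 × 0.9100 = 68250 km².
Ratio = 15370 / 68250 ≈ 0.225.

0.225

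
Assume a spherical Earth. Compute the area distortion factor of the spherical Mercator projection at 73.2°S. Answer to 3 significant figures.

For Mercator, h = k = sec φ (a conformal cylindrical projection has a single point scale, 1/cos φ).
Areal scale = k² = sec²φ = 1/cos²(73.2°) = 1/0.2890² = 11.97.

12.0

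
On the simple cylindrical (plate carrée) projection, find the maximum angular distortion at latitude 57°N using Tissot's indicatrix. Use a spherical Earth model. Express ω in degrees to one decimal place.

34.3°

Plate carrée maps x = Rλ, y = Rφ. The meridian scale is h = 1 and the parallel scale is k = 1/cos φ = sec φ.
At 57°: h = 1.000, k = 1.836; principal scales a = 1.836, b = 1.000.
sin(ω/2) = (a − b)/(a + b) = 0.8361/2.836 = 0.2948, so ω = 2 arcsin(0.2948) ≈ 34.3°.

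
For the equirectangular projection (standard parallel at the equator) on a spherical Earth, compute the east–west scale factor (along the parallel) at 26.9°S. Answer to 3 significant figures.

1.12

Plate carrée maps x = Rλ, y = Rφ. The meridian scale is h = 1 and the parallel scale is k = 1/cos φ = sec φ.
k = 1/cos 26.9° = 1/0.8918 = 1.121.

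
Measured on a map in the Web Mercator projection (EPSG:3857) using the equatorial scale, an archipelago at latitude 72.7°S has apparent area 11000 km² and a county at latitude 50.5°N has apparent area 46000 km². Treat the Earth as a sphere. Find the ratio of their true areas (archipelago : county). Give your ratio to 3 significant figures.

Mercator's areal exaggeration is sec²φ; hence true area = (apparent area) · cos²φ.
True area of archipelago: 11000 × cos²(72.7°) = 11000 × 0.08843 = 972.7 km².
True area of county: 46000 × cos²(50.5°) = 46000 × 0.4046 = 18610 km².
Ratio = 972.7 / 18610 ≈ 0.0523.

0.0523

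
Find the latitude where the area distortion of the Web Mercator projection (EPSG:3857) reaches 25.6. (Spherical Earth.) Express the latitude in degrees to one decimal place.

78.6°

Mercator areal scale is sec²φ.
sec²φ = 25.6  ⇒  cos²φ = 0.03906  ⇒  cos φ = 0.1976.
φ = arccos(0.1976) ≈ 78.6°.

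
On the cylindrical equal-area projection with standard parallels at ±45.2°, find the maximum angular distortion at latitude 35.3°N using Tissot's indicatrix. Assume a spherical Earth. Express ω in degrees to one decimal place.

A cylindrical equal-area projection with standard parallel φ₀ has meridian scale h = cos φ / cos φ₀ and parallel scale k = cos φ₀ / cos φ (so areas are preserved, h·k = 1).
At 35.3°: h = 1.158, k = 0.8634; principal scales a = 1.158, b = 0.8634.
sin(ω/2) = (a − b)/(a + b) = 0.2949/2.022 = 0.1459, so ω = 2 arcsin(0.1459) ≈ 16.8°.

16.8°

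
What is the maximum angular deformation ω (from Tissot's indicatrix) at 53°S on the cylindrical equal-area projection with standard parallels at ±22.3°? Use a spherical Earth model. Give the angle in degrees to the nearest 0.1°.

47.8°

For cylindrical equal-area with standard parallel φ₀, h = cos φ / cos φ₀ and k = cos φ₀ / cos φ, so h·k = 1.
At 53°: h = 0.6505, k = 1.537; principal scales a = 1.537, b = 0.6505.
sin(ω/2) = (a − b)/(a + b) = 0.8869/2.188 = 0.4054, so ω = 2 arcsin(0.4054) ≈ 47.8°.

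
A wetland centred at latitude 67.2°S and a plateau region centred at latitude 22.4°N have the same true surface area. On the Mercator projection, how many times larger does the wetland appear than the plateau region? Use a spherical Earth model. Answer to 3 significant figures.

On Mercator, area is exaggerated by sec²φ = 1/cos²φ.
At 67.2°: sec²(67.2°) = 1/0.3875² = 6.659.
At 22.4°: sec²(22.4°) = 1/0.9245² = 1.170.
Ratio = 6.659/1.170 = cos²(22.4°)/cos²(67.2°) ≈ 5.69.

5.69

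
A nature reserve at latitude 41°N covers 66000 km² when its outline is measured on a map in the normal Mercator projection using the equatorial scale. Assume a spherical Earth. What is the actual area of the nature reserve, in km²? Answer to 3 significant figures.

For Mercator, h = k = sec φ (a conformal cylindrical projection has a single point scale, 1/cos φ).
Areal scale = k² = sec²φ = 1/cos²(41°) = 1/0.7547² = 1.756.
True area = apparent / (areal scale) = 66000 / 1.756 ≈ 37600 km².

37600 km²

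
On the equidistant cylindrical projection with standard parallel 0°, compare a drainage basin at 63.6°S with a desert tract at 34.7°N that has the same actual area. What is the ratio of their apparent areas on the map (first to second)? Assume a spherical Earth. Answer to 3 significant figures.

1.85

In the plate carrée (x = Rλ, y = Rφ), meridians are true-scale (h = 1) and parallels are stretched by k = sec φ.
Areal scale at 63.6°: h·k = 1.000 × 2.249 = 2.249.
Areal scale at 34.7°: h·k = 1.000 × 1.216 = 1.216.
Ratio = 2.249/1.216 ≈ 1.85.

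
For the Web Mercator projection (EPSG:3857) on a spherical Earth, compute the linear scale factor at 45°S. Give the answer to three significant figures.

1.41

Mercator is conformal, so the point scale is isotropic: h = k = sec φ = 1/cos φ.
k = 1/cos 45° = 1/0.7071 = 1.414.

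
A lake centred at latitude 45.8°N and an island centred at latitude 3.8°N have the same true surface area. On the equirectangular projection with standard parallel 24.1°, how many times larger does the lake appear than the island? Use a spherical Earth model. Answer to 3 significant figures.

With standard parallel φ₀ = 24.1°, the equirectangular projection gives x = Rλ cos φ₀, y = Rφ, so h = 1 and k = cos 24.1° / cos φ.
Areal scale at 45.8°: h·k = 1.000 × 1.309 = 1.309.
Areal scale at 3.8°: h·k = 1.000 × 0.9148 = 0.9148.
Ratio = 1.309/0.9148 ≈ 1.43.

1.43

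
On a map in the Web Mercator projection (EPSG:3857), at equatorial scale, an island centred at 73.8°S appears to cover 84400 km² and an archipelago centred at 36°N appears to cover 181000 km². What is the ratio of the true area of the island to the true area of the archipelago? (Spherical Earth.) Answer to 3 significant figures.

0.0555

Since Mercator area scale is 1/cos²φ, the true area equals the apparent area multiplied by cos²φ.
True area of island: 84400 × cos²(73.8°) = 84400 × 0.07784 = 6569 km².
True area of archipelago: 181000 × cos²(36°) = 181000 × 0.6545 = 118500 km².
Ratio = 6569 / 118500 ≈ 0.0555.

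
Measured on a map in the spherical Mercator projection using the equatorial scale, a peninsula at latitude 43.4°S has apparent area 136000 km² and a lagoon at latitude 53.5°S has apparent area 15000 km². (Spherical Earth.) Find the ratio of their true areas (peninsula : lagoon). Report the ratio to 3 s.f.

13.5

Since Mercator area scale is 1/cos²φ, the true area equals the apparent area multiplied by cos²φ.
True area of peninsula: 136000 × cos²(43.4°) = 136000 × 0.5279 = 71800 km².
True area of lagoon: 15000 × cos²(53.5°) = 15000 × 0.3538 = 5307 km².
Ratio = 71800 / 5307 ≈ 13.5.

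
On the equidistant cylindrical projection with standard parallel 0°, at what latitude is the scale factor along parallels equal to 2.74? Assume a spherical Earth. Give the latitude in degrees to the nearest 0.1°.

68.6°

Plate carrée: h = 1, k = sec φ along parallels.
sec φ = 2.74  ⇒  cos φ = 0.3650  ⇒  φ ≈ 68.6°.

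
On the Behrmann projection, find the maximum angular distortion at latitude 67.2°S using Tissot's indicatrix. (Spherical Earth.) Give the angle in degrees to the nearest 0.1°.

The Behrmann projection is cylindrical equal-area with φ₀ = 30°. For cylindrical equal-area with standard parallel φ₀, h = cos φ / cos φ₀ and k = cos φ₀ / cos φ, so h·k = 1.
At 67.2°: h = 0.4475, k = 2.235; principal scales a = 2.235, b = 0.4475.
sin(ω/2) = (a − b)/(a + b) = 1.787/2.682 = 0.6664, so ω = 2 arcsin(0.6664) ≈ 83.6°.

83.6°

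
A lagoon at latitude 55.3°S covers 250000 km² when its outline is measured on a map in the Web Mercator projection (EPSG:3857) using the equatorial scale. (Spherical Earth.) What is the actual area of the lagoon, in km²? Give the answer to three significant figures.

81000 km²

Mercator is conformal, so the point scale is isotropic: h = k = sec φ = 1/cos φ.
Areal scale = k² = sec²φ = 1/cos²(55.3°) = 1/0.5693² = 3.086.
True area = apparent / (areal scale) = 250000 / 3.086 ≈ 81000 km².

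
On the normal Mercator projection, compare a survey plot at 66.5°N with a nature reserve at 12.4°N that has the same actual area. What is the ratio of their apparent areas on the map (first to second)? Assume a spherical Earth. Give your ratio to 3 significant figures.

6.00

On Mercator, area is exaggerated by sec²φ = 1/cos²φ.
At 66.5°: sec²(66.5°) = 1/0.3987² = 6.289.
At 12.4°: sec²(12.4°) = 1/0.9767² = 1.048.
Ratio = 6.289/1.048 = cos²(12.4°)/cos²(66.5°) ≈ 6.00.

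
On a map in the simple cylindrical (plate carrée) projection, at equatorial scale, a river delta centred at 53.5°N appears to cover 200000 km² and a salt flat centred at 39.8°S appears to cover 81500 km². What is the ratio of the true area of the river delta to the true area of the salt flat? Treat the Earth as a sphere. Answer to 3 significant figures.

Plate carrée has h = 1 and k = sec φ, giving areal scale sec φ; true area = (apparent area) · cos φ.
True area of river delta: 200000 × cos(53.5°) = 200000 × 0.5948 = 119000 km².
True area of salt flat: 81500 × cos(39.8°) = 81500 × 0.7683 = 62620 km².
Ratio = 119000 / 62620 ≈ 1.90.

1.90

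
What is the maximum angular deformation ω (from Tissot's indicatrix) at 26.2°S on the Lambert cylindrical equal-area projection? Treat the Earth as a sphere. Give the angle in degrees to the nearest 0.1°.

The Lambert cylindrical equal-area projection is the cylindrical equal-area projection with its standard parallel at the equator (φ₀ = 0). Cylindrical equal-area (φ₀ = 0°): h = cos φ / cos 0° along meridians, k = cos 0° / cos φ along parallels; h·k = 1.
At 26.2°: h = 0.8973, k = 1.115; principal scales a = 1.115, b = 0.8973.
sin(ω/2) = (a − b)/(a + b) = 0.2172/2.012 = 0.1080, so ω = 2 arcsin(0.1080) ≈ 12.4°.

12.4°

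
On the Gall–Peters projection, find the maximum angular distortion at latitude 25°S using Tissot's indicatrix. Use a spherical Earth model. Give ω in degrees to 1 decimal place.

28.2°

Gall–Peters is a cylindrical equal-area projection with standard parallels at ±45°. A cylindrical equal-area projection with standard parallel φ₀ has meridian scale h = cos φ / cos φ₀ and parallel scale k = cos φ₀ / cos φ (so areas are preserved, h·k = 1).
At 25°: h = 1.282, k = 0.7802; principal scales a = 1.282, b = 0.7802.
sin(ω/2) = (a − b)/(a + b) = 0.5015/2.062 = 0.2432, so ω = 2 arcsin(0.2432) ≈ 28.2°.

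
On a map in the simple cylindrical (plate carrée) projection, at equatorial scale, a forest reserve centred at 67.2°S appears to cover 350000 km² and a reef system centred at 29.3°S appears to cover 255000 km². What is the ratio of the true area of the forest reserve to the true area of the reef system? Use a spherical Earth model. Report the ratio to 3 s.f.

Plate carrée has h = 1 and k = sec φ, giving areal scale sec φ; true area = (apparent area) · cos φ.
True area of forest reserve: 350000 × cos(67.2°) = 350000 × 0.3875 = 135600 km².
True area of reef system: 255000 × cos(29.3°) = 255000 × 0.8721 = 222400 km².
Ratio = 135600 / 222400 ≈ 0.610.

0.610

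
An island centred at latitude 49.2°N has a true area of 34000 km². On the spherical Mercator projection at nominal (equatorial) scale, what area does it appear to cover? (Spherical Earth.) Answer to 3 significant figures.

Mercator is conformal, so the point scale is isotropic: h = k = sec φ = 1/cos φ.
Areal scale = k² = sec²φ = 1/cos²(49.2°) = 1/0.6534² = 2.342.
Apparent area = 34000 × 2.342 ≈ 79600 km².

79600 km²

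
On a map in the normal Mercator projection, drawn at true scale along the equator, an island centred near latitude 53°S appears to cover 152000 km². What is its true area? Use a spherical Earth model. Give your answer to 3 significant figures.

Mercator is conformal, so the point scale is isotropic: h = k = sec φ = 1/cos φ.
Areal scale = k² = sec²φ = 1/cos²(53°) = 1/0.6018² = 2.761.
True area = apparent / (areal scale) = 152000 / 2.761 ≈ 55100 km².

55100 km²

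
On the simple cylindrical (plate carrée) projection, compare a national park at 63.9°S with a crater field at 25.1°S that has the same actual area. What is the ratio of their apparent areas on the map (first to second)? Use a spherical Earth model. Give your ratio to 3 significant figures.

2.06

For the equirectangular projection with φ₀ = 0 (plate carrée), h = 1 along meridians and k = sec φ along parallels.
Areal scale at 63.9°: h·k = 1.000 × 2.273 = 2.273.
Areal scale at 25.1°: h·k = 1.000 × 1.104 = 1.104.
Ratio = 2.273/1.104 ≈ 2.06.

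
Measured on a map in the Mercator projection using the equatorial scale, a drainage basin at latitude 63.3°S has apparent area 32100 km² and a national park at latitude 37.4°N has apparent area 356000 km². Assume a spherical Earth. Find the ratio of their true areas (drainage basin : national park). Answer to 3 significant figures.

Mercator's areal exaggeration is sec²φ; hence true area = (apparent area) · cos²φ.
True area of drainage basin: 32100 × cos²(63.3°) = 32100 × 0.2019 = 6481 km².
True area of national park: 356000 × cos²(37.4°) = 356000 × 0.6311 = 224700 km².
Ratio = 6481 / 224700 ≈ 0.0288.

0.0288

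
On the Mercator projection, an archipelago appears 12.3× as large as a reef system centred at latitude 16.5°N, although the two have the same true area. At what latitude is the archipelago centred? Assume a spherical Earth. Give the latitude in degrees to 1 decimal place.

74.1°

For equal true areas on Mercator, apparent areas scale as sec²φ, so the ratio is cos²φ₂ / cos²φ₁.
cos²φ₂ / cos²φ₁ = 12.3  ⇒  cos φ₁ = cos 16.5° / √12.3 = 0.9588/3.507 = 0.2734.
φ₁ = arccos(0.2734) ≈ 74.1°.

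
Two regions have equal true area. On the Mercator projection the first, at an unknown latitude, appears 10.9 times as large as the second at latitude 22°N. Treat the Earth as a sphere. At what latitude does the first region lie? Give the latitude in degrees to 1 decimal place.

73.7°

Mercator areal scale is sec²φ, so apparent-area ratio = sec²φ₁ / sec²φ₂ = cos²φ₂ / cos²φ₁.
cos²φ₂ / cos²φ₁ = 10.9  ⇒  cos φ₁ = cos 22° / √10.9 = 0.9272/3.302 = 0.2808.
φ₁ = arccos(0.2808) ≈ 73.7°.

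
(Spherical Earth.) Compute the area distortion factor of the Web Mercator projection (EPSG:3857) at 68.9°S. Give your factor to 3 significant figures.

7.72

The Mercator projection is conformal; its linear scale factor is the same in every direction and equals sec φ = 1/cos φ.
Areal scale = k² = sec²φ = 1/cos²(68.9°) = 1/0.3600² = 7.716.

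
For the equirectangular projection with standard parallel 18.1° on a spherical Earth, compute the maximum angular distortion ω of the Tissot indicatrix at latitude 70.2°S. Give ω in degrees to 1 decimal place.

The equidistant cylindrical projection with φ₀ = 18.1° has h = 1 (meridians true) and k = cos φ₀ / cos φ along parallels.
At 70.2°: h = 1.000, k = 2.806; principal scales a = 2.806, b = 1.000.
sin(ω/2) = (a − b)/(a + b) = 1.806/3.806 = 0.4745, so ω = 2 arcsin(0.4745) ≈ 56.7°.

56.7°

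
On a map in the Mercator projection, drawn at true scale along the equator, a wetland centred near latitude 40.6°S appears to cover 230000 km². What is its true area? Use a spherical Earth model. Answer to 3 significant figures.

Mercator is conformal, so the point scale is isotropic: h = k = sec φ = 1/cos φ.
Areal scale = k² = sec²φ = 1/cos²(40.6°) = 1/0.7593² = 1.735.
True area = apparent / (areal scale) = 230000 / 1.735 ≈ 133000 km².

133000 km²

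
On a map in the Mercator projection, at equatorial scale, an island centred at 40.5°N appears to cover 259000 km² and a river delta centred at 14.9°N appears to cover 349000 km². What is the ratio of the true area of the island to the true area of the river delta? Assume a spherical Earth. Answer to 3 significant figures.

Mercator's areal exaggeration is sec²φ; hence true area = (apparent area) · cos²φ.
True area of island: 259000 × cos²(40.5°) = 259000 × 0.5782 = 149800 km².
True area of river delta: 349000 × cos²(14.9°) = 349000 × 0.9339 = 325900 km².
Ratio = 149800 / 325900 ≈ 0.459.

0.459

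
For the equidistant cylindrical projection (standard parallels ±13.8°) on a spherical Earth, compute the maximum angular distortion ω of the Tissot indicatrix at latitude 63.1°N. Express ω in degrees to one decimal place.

42.7°

With standard parallel φ₀ = 13.8°, the equirectangular projection gives x = Rλ cos φ₀, y = Rφ, so h = 1 and k = cos 13.8° / cos φ.
At 63.1°: h = 1.000, k = 2.146; principal scales a = 2.146, b = 1.000.
sin(ω/2) = (a − b)/(a + b) = 1.146/3.146 = 0.3644, so ω = 2 arcsin(0.3644) ≈ 42.7°.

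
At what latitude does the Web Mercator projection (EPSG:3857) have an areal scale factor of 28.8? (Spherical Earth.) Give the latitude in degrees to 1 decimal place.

Mercator areal scale is sec²φ.
sec²φ = 28.8  ⇒  cos²φ = 0.03472  ⇒  cos φ = 0.1863.
φ = arccos(0.1863) ≈ 79.3°.

79.3°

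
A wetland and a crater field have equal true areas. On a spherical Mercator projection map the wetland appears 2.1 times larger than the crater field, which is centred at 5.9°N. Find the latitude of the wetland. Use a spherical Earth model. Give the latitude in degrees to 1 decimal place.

Mercator areal scale is sec²φ, so apparent-area ratio = sec²φ₁ / sec²φ₂ = cos²φ₂ / cos²φ₁.
cos²φ₂ / cos²φ₁ = 2.1  ⇒  cos φ₁ = cos 5.9° / √2.1 = 0.9947/1.449 = 0.6864.
φ₁ = arccos(0.6864) ≈ 46.7°.

46.7°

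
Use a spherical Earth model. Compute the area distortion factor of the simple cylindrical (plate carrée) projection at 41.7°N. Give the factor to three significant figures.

For the equirectangular projection with φ₀ = 0 (plate carrée), h = 1 along meridians and k = sec φ along parallels.
Areal scale = h·k = 1 × sec φ; at 41.7°, h = 1.000, k = 1.339, so h·k = 1.339.

1.34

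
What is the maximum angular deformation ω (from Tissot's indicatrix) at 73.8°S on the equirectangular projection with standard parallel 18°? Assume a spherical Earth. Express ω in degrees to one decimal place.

66.2°

With standard parallel φ₀ = 18°, the equirectangular projection gives x = Rλ cos φ₀, y = Rφ, so h = 1 and k = cos 18° / cos φ.
At 73.8°: h = 1.000, k = 3.409; principal scales a = 3.409, b = 1.000.
sin(ω/2) = (a − b)/(a + b) = 2.409/4.409 = 0.5464, so ω = 2 arcsin(0.5464) ≈ 66.2°.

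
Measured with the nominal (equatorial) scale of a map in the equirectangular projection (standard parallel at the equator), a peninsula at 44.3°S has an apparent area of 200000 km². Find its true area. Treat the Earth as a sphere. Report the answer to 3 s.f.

143000 km²

Plate carrée maps x = Rλ, y = Rφ. The meridian scale is h = 1 and the parallel scale is k = 1/cos φ = sec φ.
Areal scale = h·k = 1 × sec φ; at 44.3°, h = 1.000, k = 1.397, so h·k = 1.397.
True area = apparent / (areal scale) = 200000 / 1.397 ≈ 143000 km².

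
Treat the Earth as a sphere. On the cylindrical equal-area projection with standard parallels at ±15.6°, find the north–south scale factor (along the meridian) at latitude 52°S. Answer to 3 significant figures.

Cylindrical equal-area (φ₀ = 15.6°): h = cos φ / cos 15.6° along meridians, k = cos 15.6° / cos φ along parallels; h·k = 1.
h = cos 52° / cos 15.6° = 0.6157/0.9632 = 0.6392.

0.639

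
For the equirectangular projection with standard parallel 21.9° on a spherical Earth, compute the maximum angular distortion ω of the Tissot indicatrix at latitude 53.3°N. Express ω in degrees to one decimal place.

The equidistant cylindrical projection with φ₀ = 21.9° has h = 1 (meridians true) and k = cos φ₀ / cos φ along parallels.
At 53.3°: h = 1.000, k = 1.553; principal scales a = 1.553, b = 1.000.
sin(ω/2) = (a − b)/(a + b) = 0.5525/2.553 = 0.2165, so ω = 2 arcsin(0.2165) ≈ 25.0°.

25.0°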